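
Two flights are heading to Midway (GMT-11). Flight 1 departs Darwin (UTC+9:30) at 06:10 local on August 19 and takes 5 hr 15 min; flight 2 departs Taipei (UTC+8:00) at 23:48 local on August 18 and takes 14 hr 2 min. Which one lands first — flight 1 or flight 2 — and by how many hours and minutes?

Flight 1 in UTC: 06:10 − 9:30 = 20:40 on Aug 18.
+5 hours 15 minutes → arrive 01:55 UTC on Aug 19.
Flight 2 in UTC: 23:48 − 8:00 = 15:48 on Aug 18.
+14 hours and 2 minutes → arrive 05:50 UTC on Aug 19.
Flight 1 lands earlier by 3 hours 55 minutes.

the first, by 3 hours 55 minutes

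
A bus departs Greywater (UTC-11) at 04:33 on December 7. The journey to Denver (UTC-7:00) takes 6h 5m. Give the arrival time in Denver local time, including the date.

Denver is 4:00 ahead of Greywater.
After 6 hours 5 minutes it is 10:38 in Greywater.
Shift by the zone difference: 10:38 + 4:00 = 14:38 on Dec 7 in Denver.

14:38 on December 7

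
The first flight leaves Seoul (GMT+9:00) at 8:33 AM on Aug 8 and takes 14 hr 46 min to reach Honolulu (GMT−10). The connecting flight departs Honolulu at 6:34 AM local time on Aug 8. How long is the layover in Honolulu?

2 hours 15 minutes

Convert departure to UTC: 8:33 AM − 9:00 = 11:33 PM UTC on Aug 7.
Add 14 hours and 46 minutes flight time → 2:19 PM UTC (Aug 8).
Honolulu is UTC−10:00, so local arrival = 2:19 PM − 10:00 = 4:19 AM on Aug 8.
Layover = 6:34 AM − 4:19 AM = 2 hours 15 minutes.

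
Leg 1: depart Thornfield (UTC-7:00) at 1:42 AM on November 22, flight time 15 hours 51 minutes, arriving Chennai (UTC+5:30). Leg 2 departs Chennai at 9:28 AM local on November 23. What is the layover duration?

Convert departure to UTC: 1:42 AM + 7:00 = 8:42 AM UTC on Nov 22.
Add 15 hours and 51 minutes flight time → 12:33 AM UTC (Nov 23).
Chennai is UTC+5:30, so local arrival = 12:33 AM + 5:30 = 6:03 AM on Nov 23.
Layover = 9:28 AM − 6:03 AM = 3 hours 25 minutes.

3 hours 25 minutes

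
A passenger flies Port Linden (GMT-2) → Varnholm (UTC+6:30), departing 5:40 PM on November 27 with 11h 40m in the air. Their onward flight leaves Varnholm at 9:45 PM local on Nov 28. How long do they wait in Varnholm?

7 hours 55 minutes

Convert departure to UTC: 5:40 PM + 2:00 = 7:40 PM UTC on Nov 27.
Add 11 hours and 40 minutes flight time → 7:20 AM UTC (Nov 28).
Varnholm is UTC+6:30, so local arrival = 7:20 AM + 6:30 = 1:50 PM on Nov 28.
Layover = 9:45 PM − 1:50 PM = 7 hours 55 minutes.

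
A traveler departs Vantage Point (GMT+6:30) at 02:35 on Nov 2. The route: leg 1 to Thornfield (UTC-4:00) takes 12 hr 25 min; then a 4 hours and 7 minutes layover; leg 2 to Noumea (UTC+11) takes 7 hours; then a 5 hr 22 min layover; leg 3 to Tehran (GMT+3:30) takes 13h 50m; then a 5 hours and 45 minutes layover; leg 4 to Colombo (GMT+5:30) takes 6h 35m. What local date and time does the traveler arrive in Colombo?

08:39 on November 4

Convert departure to UTC: 02:35 − 6:30 = 20:05 UTC on Nov 1.
Add 12 hours 25 minutes leg 1 → 08:30 UTC (Nov 2).
Add 4 hours 7 minutes layover in Thornfield → 12:37 UTC.
Add 7 hours leg 2 → 19:37 UTC.
Add 5 hours and 22 minutes layover in Noumea → 00:59 UTC (Nov 3).
Add 13 hours 50 minutes leg 3 → 14:49 UTC.
Add 5 hours 45 minutes layover in Tehran → 20:34 UTC.
Add 6 hours 35 minutes leg 4 → 03:09 UTC (Nov 4).
Colombo is UTC+5:30, so local arrival = 03:09 + 5:30 = 08:39 on Nov 4.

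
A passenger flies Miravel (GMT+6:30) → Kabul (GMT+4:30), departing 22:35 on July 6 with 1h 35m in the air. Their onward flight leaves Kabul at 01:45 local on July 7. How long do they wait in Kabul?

3 hours 35 minutes

Convert departure to UTC: 22:35 − 6:30 = 16:05 UTC on Jul 6.
Add 1 hour 35 minutes flight time → 17:40 UTC.
Kabul is UTC+4:30, so local arrival = 17:40 + 4:30 = 22:10 on Jul 6.
Layover = 01:45 − 22:10 (+1 day) = 3 hours 35 minutes.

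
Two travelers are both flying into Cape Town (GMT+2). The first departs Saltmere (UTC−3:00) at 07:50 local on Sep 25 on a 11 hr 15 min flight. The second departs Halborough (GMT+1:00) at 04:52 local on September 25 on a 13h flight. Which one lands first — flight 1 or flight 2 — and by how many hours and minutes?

the second, by 5 hours 13 minutes

Flight 1 in UTC: 07:50 + 3:00 = 10:50 on Sep 25.
+11 hours and 15 minutes → arrive 22:05 UTC on Sep 25.
Flight 2 in UTC: 04:52 − 1:00 = 03:52 on Sep 25.
+13 hours → arrive 16:52 UTC on Sep 25.
Flight 2 lands earlier by 5 hours 13 minutes.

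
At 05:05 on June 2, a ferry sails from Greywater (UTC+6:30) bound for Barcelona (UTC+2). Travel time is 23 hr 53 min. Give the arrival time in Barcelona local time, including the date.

00:28 on Jun 3

Barcelona is 4:30 behind Greywater.
After 23 hours and 53 minutes it is 04:58 (Jun 3) in Greywater.
Shift by the zone difference: 04:58 − 4:30 = 00:28 on Jun 3 in Barcelona.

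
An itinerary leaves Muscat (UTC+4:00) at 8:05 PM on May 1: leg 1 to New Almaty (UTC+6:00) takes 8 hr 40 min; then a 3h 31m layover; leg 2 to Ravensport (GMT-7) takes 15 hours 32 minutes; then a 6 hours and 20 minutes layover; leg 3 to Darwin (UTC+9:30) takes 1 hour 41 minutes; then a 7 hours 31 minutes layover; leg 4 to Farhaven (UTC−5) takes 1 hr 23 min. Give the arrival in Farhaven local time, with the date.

7:43 AM on May 3

Convert departure to UTC: 8:05 PM − 4:00 = 4:05 PM UTC on May 1.
Add 8 hours 40 minutes leg 1 → 12:45 AM UTC (May 2).
Add 3 hours and 31 minutes layover in New Almaty → 4:16 AM UTC.
Add 15 hours 32 minutes leg 2 → 7:48 PM UTC.
Add 6 hours 20 minutes layover in Ravensport → 2:08 AM UTC (May 3).
Add 1 hour 41 minutes leg 3 → 3:49 AM UTC.
Add 7 hours and 31 minutes layover in Darwin → 11:20 AM UTC.
Add 1 hour 23 minutes leg 4 → 12:43 PM UTC.
Farhaven is UTC−5:00, so local arrival = 12:43 PM − 5:00 = 7:43 AM on May 3.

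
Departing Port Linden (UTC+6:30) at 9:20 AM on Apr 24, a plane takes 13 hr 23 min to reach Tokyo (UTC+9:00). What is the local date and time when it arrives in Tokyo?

Convert departure to UTC: 9:20 AM − 6:30 = 2:50 AM UTC on Apr 24.
Add 13 hours 23 minutes travel time → 4:13 PM UTC.
Tokyo is UTC+9:00, so local arrival = 4:13 PM + 9:00 = 1:13 AM on Apr 25.

1:13 AM on Apr 25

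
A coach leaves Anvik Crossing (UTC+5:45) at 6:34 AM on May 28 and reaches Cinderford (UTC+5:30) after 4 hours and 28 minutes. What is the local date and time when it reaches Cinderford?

Convert departure to UTC: 6:34 AM − 5:45 = 12:49 AM UTC on May 28.
Add 4 hours 28 minutes travel time → 5:17 AM UTC.
Cinderford is UTC+5:30, so local arrival = 5:17 AM + 5:30 = 10:47 AM on May 28.

10:47 AM on May 28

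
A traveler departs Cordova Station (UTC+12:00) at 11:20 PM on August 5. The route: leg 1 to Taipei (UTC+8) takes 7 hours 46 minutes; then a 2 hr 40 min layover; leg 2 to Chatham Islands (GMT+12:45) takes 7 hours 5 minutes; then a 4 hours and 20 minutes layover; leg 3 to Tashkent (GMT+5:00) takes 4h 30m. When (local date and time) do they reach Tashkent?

Convert departure to UTC: 11:20 PM − 12:00 = 11:20 AM UTC on Aug 5.
Add 7 hours and 46 minutes leg 1 → 7:06 PM UTC.
Add 2 hours and 40 minutes layover in Taipei → 9:46 PM UTC.
Add 7 hours 5 minutes leg 2 → 4:51 AM UTC (Aug 6).
Add 4 hours and 20 minutes layover in Chatham Islands → 9:11 AM UTC.
Add 4 hours and 30 minutes leg 3 → 1:41 PM UTC.
Tashkent is UTC+5:00, so local arrival = 1:41 PM + 5:00 = 6:41 PM on Aug 6.

6:41 PM on August 6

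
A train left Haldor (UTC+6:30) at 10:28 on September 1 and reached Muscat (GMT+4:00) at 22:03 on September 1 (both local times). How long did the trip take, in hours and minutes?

14 hours 5 minutes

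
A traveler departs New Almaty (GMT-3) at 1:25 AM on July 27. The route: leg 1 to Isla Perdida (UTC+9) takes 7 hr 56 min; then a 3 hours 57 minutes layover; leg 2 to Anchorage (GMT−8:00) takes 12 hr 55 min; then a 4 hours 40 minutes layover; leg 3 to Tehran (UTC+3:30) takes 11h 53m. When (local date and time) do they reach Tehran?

1:16 AM on July 29

Convert departure to UTC: 1:25 AM + 3:00 = 4:25 AM UTC on Jul 27.
Add 7 hours and 56 minutes leg 1 → 12:21 PM UTC.
Add 3 hours 57 minutes layover in Isla Perdida → 4:18 PM UTC.
Add 12 hours and 55 minutes leg 2 → 5:13 AM UTC (Jul 28).
Add 4 hours and 40 minutes layover in Anchorage → 9:53 AM UTC.
Add 11 hours and 53 minutes leg 3 → 9:46 PM UTC.
Tehran is UTC+3:30, so local arrival = 9:46 PM + 3:30 = 1:16 AM on Jul 29.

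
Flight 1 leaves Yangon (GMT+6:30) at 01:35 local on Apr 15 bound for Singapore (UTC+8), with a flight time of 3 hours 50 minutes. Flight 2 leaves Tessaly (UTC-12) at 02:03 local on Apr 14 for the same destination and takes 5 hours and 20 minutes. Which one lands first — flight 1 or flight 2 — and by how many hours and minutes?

the second, by 3 hours 32 minutes

Flight 1 in UTC: 01:35 − 6:30 = 19:05 on Apr 14.
+3 hours 50 minutes → arrive 22:55 UTC on Apr 14.
Flight 2 in UTC: 02:03 + 12:00 = 14:03 on Apr 14.
+5 hours and 20 minutes → arrive 19:23 UTC on Apr 14.
Flight 2 lands earlier by 3 hours 32 minutes.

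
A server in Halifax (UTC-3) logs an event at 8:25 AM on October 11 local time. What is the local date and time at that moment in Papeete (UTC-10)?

1:25 AM on October 11

In UTC: 8:25 AM + 3:00 = 11:25 AM on Oct 11.
Papeete is UTC−10:00: 11:25 AM − 10:00 = 1:25 AM on Oct 11.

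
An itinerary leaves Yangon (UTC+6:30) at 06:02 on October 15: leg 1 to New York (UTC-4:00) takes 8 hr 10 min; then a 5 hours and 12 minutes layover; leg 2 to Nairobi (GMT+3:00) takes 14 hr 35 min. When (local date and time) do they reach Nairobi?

Convert departure to UTC: 06:02 − 6:30 = 23:32 UTC on Oct 14.
Add 8 hours 10 minutes leg 1 → 07:42 UTC (Oct 15).
Add 5 hours and 12 minutes layover in New York → 12:54 UTC.
Add 14 hours 35 minutes leg 2 → 03:29 UTC (Oct 16).
Nairobi is UTC+3:00, so local arrival = 03:29 + 3:00 = 06:29 on Oct 16.

06:29 on October 16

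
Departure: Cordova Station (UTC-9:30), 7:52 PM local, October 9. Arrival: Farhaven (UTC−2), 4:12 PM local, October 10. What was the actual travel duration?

12 hours 50 minutes

Departure in UTC: 7:52 PM + 9:30 = 5:22 AM on Oct 10.
Arrival in UTC: 4:12 PM + 2:00 = 6:12 PM on Oct 10.
Elapsed = 6:12 PM − 5:22 AM = 12 hours 50 minutes.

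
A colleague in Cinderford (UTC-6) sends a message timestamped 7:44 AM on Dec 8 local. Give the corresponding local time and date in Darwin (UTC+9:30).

11:14 PM on December 8

In UTC: 7:44 AM + 6:00 = 1:44 PM on Dec 8.
Darwin is UTC+9:30: 1:44 PM + 9:30 = 11:14 PM on Dec 8.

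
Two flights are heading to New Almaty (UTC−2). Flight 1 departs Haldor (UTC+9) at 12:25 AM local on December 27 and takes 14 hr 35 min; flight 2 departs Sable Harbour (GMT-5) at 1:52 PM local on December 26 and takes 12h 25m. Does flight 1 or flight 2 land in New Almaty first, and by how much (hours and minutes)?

the first, by 1 hour 17 minutes

Flight 1 in UTC: 12:25 AM − 9:00 = 3:25 PM on Dec 26.
+14 hours 35 minutes → arrive 6:00 AM UTC on Dec 27.
Flight 2 in UTC: 1:52 PM + 5:00 = 6:52 PM on Dec 26.
+12 hours and 25 minutes → arrive 7:17 AM UTC on Dec 27.
Flight 1 lands earlier by 1 hour 17 minutes.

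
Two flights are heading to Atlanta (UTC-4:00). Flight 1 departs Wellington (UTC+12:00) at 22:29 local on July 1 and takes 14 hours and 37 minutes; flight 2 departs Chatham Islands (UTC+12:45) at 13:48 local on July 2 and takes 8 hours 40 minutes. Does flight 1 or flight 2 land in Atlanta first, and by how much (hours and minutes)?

Flight 1 in UTC: 22:29 − 12:00 = 10:29 on Jul 1.
+14 hours and 37 minutes → arrive 01:06 UTC on Jul 2.
Flight 2 in UTC: 13:48 − 12:45 = 01:03 on Jul 2.
+8 hours and 40 minutes → arrive 09:43 UTC on Jul 2.
Flight 1 lands earlier by 8 hours 37 minutes.

the first, by 8 hours 37 minutes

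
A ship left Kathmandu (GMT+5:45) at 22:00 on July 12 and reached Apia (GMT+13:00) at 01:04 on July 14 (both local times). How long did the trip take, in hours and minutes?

Departure in UTC: 22:00 − 5:45 = 16:15 on Jul 12.
Arrival in UTC: 01:04 − 13:00 = 12:04 on Jul 13.
Elapsed = 12:04 − 16:15 (+1 day) = 19 hours 49 minutes.

19 hours 49 minutes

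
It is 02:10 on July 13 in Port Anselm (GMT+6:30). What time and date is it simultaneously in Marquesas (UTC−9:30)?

10:10 on July 12

Marquesas is 16:00 behind Port Anselm.
Shift by the zone difference: 02:10 − 16:00 = 10:10 on Jul 12 in Marquesas.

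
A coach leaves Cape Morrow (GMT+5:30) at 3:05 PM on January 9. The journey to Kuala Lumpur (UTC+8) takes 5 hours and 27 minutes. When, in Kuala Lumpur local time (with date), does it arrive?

11:02 PM on January 9

Kuala Lumpur is 2:30 ahead of Cape Morrow.
After 5 hours 27 minutes it is 8:32 PM in Cape Morrow.
Shift by the zone difference: 8:32 PM + 2:30 = 11:02 PM on Jan 9 in Kuala Lumpur.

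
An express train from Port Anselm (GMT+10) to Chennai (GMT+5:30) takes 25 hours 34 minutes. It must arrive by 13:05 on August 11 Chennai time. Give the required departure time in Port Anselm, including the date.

16:01 on August 10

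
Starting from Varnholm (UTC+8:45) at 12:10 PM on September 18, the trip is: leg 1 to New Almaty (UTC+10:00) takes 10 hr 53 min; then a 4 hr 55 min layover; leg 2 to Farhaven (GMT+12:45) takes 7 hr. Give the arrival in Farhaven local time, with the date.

Convert departure to UTC: 12:10 PM − 8:45 = 3:25 AM UTC on Sep 18.
Add 10 hours 53 minutes leg 1 → 2:18 PM UTC.
Add 4 hours and 55 minutes layover in New Almaty → 7:13 PM UTC.
Add 7 hours leg 2 → 2:13 AM UTC (Sep 19).
Farhaven is UTC+12:45, so local arrival = 2:13 AM + 12:45 = 2:58 PM on Sep 19.

2:58 PM on September 19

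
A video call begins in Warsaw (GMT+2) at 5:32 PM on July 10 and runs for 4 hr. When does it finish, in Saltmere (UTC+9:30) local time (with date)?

Convert start to UTC: 5:32 PM − 2:00 = 3:32 PM UTC on Jul 10.
Add 4 hours duration → 7:32 PM UTC.
Saltmere is UTC+9:30, so local end time = 7:32 PM + 9:30 = 5:02 AM on Jul 11.

5:02 AM on July 11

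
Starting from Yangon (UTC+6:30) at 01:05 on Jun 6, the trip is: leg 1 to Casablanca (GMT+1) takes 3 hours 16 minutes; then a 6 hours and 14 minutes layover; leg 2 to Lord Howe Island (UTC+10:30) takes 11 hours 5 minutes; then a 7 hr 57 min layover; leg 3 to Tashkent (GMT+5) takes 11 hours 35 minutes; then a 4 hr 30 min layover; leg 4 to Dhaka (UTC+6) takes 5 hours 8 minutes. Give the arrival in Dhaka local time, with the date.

02:20 on June 8

Convert departure to UTC: 01:05 − 6:30 = 18:35 UTC on Jun 5.
Add 3 hours and 16 minutes leg 1 → 21:51 UTC.
Add 6 hours and 14 minutes layover in Casablanca → 04:05 UTC (Jun 6).
Add 11 hours 5 minutes leg 2 → 15:10 UTC.
Add 7 hours 57 minutes layover in Lord Howe Island → 23:07 UTC.
Add 11 hours and 35 minutes leg 3 → 10:42 UTC (Jun 7).
Add 4 hours 30 minutes layover in Tashkent → 15:12 UTC.
Add 5 hours and 8 minutes leg 4 → 20:20 UTC.
Dhaka is UTC+6:00, so local arrival = 20:20 + 6:00 = 02:20 on Jun 8.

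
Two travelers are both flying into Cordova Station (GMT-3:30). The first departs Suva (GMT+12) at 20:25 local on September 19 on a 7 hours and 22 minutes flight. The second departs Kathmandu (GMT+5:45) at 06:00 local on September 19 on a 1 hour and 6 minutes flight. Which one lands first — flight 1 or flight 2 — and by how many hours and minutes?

Flight 1 in UTC: 20:25 − 12:00 = 08:25 on Sep 19.
+7 hours and 22 minutes → arrive 15:47 UTC on Sep 19.
Flight 2 in UTC: 06:00 − 5:45 = 00:15 on Sep 19.
+1 hour and 6 minutes → arrive 01:21 UTC on Sep 19.
Flight 2 lands earlier by 14 hours 26 minutes.

the second, by 14 hours 26 minutes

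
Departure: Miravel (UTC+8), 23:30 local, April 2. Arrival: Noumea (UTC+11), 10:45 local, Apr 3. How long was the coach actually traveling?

Departure in UTC: 23:30 − 8:00 = 15:30 on Apr 2.
Arrival in UTC: 10:45 − 11:00 = 23:45 on Apr 2.
Elapsed = 23:45 − 15:30 = 8 hours 15 minutes.

8 hours 15 minutes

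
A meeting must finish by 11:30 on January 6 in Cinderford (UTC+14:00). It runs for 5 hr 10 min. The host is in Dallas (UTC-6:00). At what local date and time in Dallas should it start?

10:20 on Jan 5

Target end time in UTC: 11:30 − 14:00 = 21:30 on Jan 5.
Subtract 5 hours and 10 minutes → start 16:20 UTC on Jan 5.
Dallas is UTC−6:00: 16:20 − 6:00 = 10:20 on Jan 5.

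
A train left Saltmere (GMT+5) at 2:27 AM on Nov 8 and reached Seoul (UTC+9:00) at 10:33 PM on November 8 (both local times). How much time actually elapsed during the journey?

16 hours 6 minutes

Departure in UTC: 2:27 AM − 5:00 = 9:27 PM on Nov 7.
Arrival in UTC: 10:33 PM − 9:00 = 1:33 PM on Nov 8.
Elapsed = 1:33 PM − 9:27 PM (+1 day) = 16 hours 6 minutes.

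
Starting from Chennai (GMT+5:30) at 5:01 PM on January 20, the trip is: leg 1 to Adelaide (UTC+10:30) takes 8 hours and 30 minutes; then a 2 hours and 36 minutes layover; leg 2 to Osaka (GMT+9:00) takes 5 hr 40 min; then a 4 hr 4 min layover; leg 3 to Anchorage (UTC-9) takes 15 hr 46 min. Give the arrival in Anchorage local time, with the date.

3:07 PM on Jan 21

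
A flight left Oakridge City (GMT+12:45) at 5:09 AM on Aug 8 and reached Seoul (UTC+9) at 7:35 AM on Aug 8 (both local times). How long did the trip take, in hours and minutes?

Departure in UTC: 5:09 AM − 12:45 = 4:24 PM on Aug 7.
Arrival in UTC: 7:35 AM − 9:00 = 10:35 PM on Aug 7.
Elapsed = 10:35 PM − 4:24 PM = 6 hours 11 minutes.

6 hours 11 minutes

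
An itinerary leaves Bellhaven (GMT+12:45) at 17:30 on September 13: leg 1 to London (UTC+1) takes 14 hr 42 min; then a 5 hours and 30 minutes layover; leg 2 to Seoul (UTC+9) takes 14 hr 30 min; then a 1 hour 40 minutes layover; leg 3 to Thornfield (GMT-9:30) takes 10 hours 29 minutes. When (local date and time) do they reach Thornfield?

18:06 on Sep 14

Convert departure to UTC: 17:30 − 12:45 = 04:45 UTC on Sep 13.
Add 14 hours 42 minutes leg 1 → 19:27 UTC.
Add 5 hours and 30 minutes layover in London → 00:57 UTC (Sep 14).
Add 14 hours and 30 minutes leg 2 → 15:27 UTC.
Add 1 hour 40 minutes layover in Seoul → 17:07 UTC.
Add 10 hours 29 minutes leg 3 → 03:36 UTC (Sep 15).
Thornfield is UTC−9:30, so local arrival = 03:36 − 9:30 = 18:06 on Sep 14.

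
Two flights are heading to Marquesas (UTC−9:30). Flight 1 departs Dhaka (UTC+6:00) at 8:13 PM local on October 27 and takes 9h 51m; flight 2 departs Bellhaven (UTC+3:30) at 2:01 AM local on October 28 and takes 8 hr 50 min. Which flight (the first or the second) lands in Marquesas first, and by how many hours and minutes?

Flight 1 in UTC: 8:13 PM − 6:00 = 2:13 PM on Oct 27.
+9 hours 51 minutes → arrive 12:04 AM UTC on Oct 28.
Flight 2 in UTC: 2:01 AM − 3:30 = 10:31 PM on Oct 27.
+8 hours and 50 minutes → arrive 7:21 AM UTC on Oct 28.
Flight 1 lands earlier by 7 hours 17 minutes.

the first, by 7 hours 17 minutes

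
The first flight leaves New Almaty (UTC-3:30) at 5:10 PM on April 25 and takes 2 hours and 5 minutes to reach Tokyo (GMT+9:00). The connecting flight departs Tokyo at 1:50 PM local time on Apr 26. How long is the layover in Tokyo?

6 hours 5 minutes

Convert departure to UTC: 5:10 PM + 3:30 = 8:40 PM UTC on Apr 25.
Add 2 hours and 5 minutes flight time → 10:45 PM UTC.
Tokyo is UTC+9:00, so local arrival = 10:45 PM + 9:00 = 7:45 AM on Apr 26.
Layover = 1:50 PM − 7:45 AM = 6 hours 5 minutes.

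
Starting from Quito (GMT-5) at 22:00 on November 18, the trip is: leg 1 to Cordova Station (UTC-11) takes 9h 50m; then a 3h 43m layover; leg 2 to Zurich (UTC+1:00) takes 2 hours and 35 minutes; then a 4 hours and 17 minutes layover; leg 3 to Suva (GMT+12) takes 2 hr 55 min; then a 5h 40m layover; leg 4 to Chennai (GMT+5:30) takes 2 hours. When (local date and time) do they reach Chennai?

15:30 on November 20

Convert departure to UTC: 22:00 + 5:00 = 03:00 UTC on Nov 19.
Add 9 hours 50 minutes leg 1 → 12:50 UTC.
Add 3 hours and 43 minutes layover in Cordova Station → 16:33 UTC.
Add 2 hours 35 minutes leg 2 → 19:08 UTC.
Add 4 hours and 17 minutes layover in Zurich → 23:25 UTC.
Add 2 hours and 55 minutes leg 3 → 02:20 UTC (Nov 20).
Add 5 hours 40 minutes layover in Suva → 08:00 UTC.
Add 2 hours leg 4 → 10:00 UTC.
Chennai is UTC+5:30, so local arrival = 10:00 + 5:30 = 15:30 on Nov 20.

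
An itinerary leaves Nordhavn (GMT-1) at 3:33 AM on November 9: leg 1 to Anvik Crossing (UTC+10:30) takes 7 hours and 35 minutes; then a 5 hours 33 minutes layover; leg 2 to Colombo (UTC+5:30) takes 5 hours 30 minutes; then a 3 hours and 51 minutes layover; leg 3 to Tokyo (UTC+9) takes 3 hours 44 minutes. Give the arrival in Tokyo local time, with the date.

3:46 PM on November 10

Convert departure to UTC: 3:33 AM + 1:00 = 4:33 AM UTC on Nov 9.
Add 7 hours and 35 minutes leg 1 → 12:08 PM UTC.
Add 5 hours and 33 minutes layover in Anvik Crossing → 5:41 PM UTC.
Add 5 hours 30 minutes leg 2 → 11:11 PM UTC.
Add 3 hours and 51 minutes layover in Colombo → 3:02 AM UTC (Nov 10).
Add 3 hours 44 minutes leg 3 → 6:46 AM UTC.
Tokyo is UTC+9:00, so local arrival = 6:46 AM + 9:00 = 3:46 PM on Nov 10.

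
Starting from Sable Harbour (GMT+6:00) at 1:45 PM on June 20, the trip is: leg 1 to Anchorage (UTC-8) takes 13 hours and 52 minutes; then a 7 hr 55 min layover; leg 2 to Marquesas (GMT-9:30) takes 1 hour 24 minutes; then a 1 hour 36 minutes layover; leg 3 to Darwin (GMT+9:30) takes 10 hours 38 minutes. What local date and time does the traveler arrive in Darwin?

4:40 AM on June 22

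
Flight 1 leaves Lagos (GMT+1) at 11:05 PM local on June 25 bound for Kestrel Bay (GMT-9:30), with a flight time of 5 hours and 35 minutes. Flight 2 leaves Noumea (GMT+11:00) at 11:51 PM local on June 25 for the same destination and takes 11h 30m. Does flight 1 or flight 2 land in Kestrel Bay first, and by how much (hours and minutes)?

the second, by 3 hours 19 minutes

Flight 1 in UTC: 11:05 PM − 1:00 = 10:05 PM on Jun 25.
+5 hours 35 minutes → arrive 3:40 AM UTC on Jun 26.
Flight 2 in UTC: 11:51 PM − 11:00 = 12:51 PM on Jun 25.
+11 hours and 30 minutes → arrive 12:21 AM UTC on Jun 26.
Flight 2 lands earlier by 3 hours 19 minutes.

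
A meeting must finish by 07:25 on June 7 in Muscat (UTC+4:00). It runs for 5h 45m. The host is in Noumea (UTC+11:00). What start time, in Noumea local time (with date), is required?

08:40 on June 7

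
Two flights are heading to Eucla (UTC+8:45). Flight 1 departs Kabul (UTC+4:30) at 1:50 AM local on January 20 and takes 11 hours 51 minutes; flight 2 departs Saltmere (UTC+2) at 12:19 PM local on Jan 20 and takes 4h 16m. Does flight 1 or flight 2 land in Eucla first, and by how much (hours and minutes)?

Flight 1 in UTC: 1:50 AM − 4:30 = 9:20 PM on Jan 19.
+11 hours and 51 minutes → arrive 9:11 AM UTC on Jan 20.
Flight 2 in UTC: 12:19 PM − 2:00 = 10:19 AM on Jan 20.
+4 hours 16 minutes → arrive 2:35 PM UTC on Jan 20.
Flight 1 lands earlier by 5 hours 24 minutes.

the first, by 5 hours 24 minutes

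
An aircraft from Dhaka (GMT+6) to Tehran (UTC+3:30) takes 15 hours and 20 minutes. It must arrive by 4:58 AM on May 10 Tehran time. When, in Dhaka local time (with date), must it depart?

Target arrival in UTC: 4:58 AM − 3:30 = 1:28 AM on May 10.
Subtract 15 hours 20 minutes → departure 10:08 AM UTC on May 9.
Dhaka is UTC+6:00: 10:08 AM + 6:00 = 4:08 PM on May 9.

4:08 PM on May 9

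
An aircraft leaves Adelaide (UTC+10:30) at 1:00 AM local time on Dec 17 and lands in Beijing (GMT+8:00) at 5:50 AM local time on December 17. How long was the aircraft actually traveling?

Departure in UTC: 1:00 AM − 10:30 = 2:30 PM on Dec 16.
Arrival in UTC: 5:50 AM − 8:00 = 9:50 PM on Dec 16.
Elapsed = 9:50 PM − 2:30 PM = 7 hours 20 minutes.

7 hours 20 minutes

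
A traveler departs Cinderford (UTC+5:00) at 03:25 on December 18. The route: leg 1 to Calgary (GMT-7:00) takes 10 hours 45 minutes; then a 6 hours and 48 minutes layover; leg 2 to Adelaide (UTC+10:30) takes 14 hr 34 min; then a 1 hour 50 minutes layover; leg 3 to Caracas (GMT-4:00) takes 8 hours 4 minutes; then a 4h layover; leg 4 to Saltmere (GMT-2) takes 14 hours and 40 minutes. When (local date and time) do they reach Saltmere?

09:06 on December 20

Convert departure to UTC: 03:25 − 5:00 = 22:25 UTC on Dec 17.
Add 10 hours and 45 minutes leg 1 → 09:10 UTC (Dec 18).
Add 6 hours and 48 minutes layover in Calgary → 15:58 UTC.
Add 14 hours 34 minutes leg 2 → 06:32 UTC (Dec 19).
Add 1 hour 50 minutes layover in Adelaide → 08:22 UTC.
Add 8 hours 4 minutes leg 3 → 16:26 UTC.
Add 4 hours layover in Caracas → 20:26 UTC.
Add 14 hours 40 minutes leg 4 → 11:06 UTC (Dec 20).
Saltmere is UTC−2:00, so local arrival = 11:06 − 2:00 = 09:06 on Dec 20.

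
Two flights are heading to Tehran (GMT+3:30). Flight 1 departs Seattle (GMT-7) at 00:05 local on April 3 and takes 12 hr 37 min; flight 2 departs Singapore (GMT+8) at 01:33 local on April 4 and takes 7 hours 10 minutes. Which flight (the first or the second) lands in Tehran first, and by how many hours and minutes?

the first, by 5 hours 1 minute

Flight 1 in UTC: 00:05 + 7:00 = 07:05 on Apr 3.
+12 hours and 37 minutes → arrive 19:42 UTC on Apr 3.
Flight 2 in UTC: 01:33 − 8:00 = 17:33 on Apr 3.
+7 hours and 10 minutes → arrive 00:43 UTC on Apr 4.
Flight 1 lands earlier by 5 hours 1 minute.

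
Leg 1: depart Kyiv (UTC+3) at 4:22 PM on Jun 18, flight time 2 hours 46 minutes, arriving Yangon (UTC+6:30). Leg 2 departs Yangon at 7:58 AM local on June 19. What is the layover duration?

Convert departure to UTC: 4:22 PM − 3:00 = 1:22 PM UTC on Jun 18.
Add 2 hours and 46 minutes flight time → 4:08 PM UTC.
Yangon is UTC+6:30, so local arrival = 4:08 PM + 6:30 = 10:38 PM on Jun 18.
Layover = 7:58 AM − 10:38 PM (+1 day) = 9 hours 20 minutes.

9 hours 20 minutes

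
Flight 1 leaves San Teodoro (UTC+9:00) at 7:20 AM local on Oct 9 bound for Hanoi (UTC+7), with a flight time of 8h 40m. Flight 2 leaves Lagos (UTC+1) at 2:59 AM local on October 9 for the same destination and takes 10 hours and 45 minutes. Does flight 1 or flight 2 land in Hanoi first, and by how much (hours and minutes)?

the first, by 5 hours 44 minutes

Flight 1 in UTC: 7:20 AM − 9:00 = 10:20 PM on Oct 8.
+8 hours and 40 minutes → arrive 7:00 AM UTC on Oct 9.
Flight 2 in UTC: 2:59 AM − 1:00 = 1:59 AM on Oct 9.
+10 hours 45 minutes → arrive 12:44 PM UTC on Oct 9.
Flight 1 lands earlier by 5 hours 44 minutes.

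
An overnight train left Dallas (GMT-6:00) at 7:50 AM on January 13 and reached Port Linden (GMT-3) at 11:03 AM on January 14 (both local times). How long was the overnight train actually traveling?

Departure in UTC: 7:50 AM + 6:00 = 1:50 PM on Jan 13.
Arrival in UTC: 11:03 AM + 3:00 = 2:03 PM on Jan 14.
Elapsed = 2:03 PM − 1:50 PM (+1 day) = 24 hours 13 minutes.

24 hours 13 minutes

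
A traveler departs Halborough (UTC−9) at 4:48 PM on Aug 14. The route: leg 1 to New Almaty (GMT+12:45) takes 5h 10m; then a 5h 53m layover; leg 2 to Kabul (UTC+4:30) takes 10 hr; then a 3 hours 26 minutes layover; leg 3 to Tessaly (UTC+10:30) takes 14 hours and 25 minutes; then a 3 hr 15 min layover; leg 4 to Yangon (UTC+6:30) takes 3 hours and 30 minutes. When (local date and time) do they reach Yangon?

5:57 AM on August 17

Convert departure to UTC: 4:48 PM + 9:00 = 1:48 AM UTC on Aug 15.
Add 5 hours 10 minutes leg 1 → 6:58 AM UTC.
Add 5 hours and 53 minutes layover in New Almaty → 12:51 PM UTC.
Add 10 hours leg 2 → 10:51 PM UTC.
Add 3 hours and 26 minutes layover in Kabul → 2:17 AM UTC (Aug 16).
Add 14 hours and 25 minutes leg 3 → 4:42 PM UTC.
Add 3 hours and 15 minutes layover in Tessaly → 7:57 PM UTC.
Add 3 hours and 30 minutes leg 4 → 11:27 PM UTC.
Yangon is UTC+6:30, so local arrival = 11:27 PM + 6:30 = 5:57 AM on Aug 17.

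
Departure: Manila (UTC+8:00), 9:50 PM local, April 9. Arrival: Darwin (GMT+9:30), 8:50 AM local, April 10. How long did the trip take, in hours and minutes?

9 hours 30 minutes

Darwin is 1:30 ahead of Manila.
Clock-face elapsed time (ignoring zones) is 11 hours.
Actual elapsed = 11 hours − 1:30 = 9 hours 30 minutes.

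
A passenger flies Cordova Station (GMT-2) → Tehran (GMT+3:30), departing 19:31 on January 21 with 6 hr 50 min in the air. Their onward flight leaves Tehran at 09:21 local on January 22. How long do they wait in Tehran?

Convert departure to UTC: 19:31 + 2:00 = 21:31 UTC on Jan 21.
Add 6 hours and 50 minutes flight time → 04:21 UTC (Jan 22).
Tehran is UTC+3:30, so local arrival = 04:21 + 3:30 = 07:51 on Jan 22.
Layover = 09:21 − 07:51 = 1 hour 30 minutes.

1 hour 30 minutes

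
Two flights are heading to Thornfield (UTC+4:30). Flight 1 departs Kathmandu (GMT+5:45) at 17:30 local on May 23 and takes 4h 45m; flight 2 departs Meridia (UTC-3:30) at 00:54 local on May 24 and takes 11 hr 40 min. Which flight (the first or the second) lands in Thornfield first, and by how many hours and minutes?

the first, by 23 hours 34 minutes

Flight 1 in UTC: 17:30 − 5:45 = 11:45 on May 23.
+4 hours and 45 minutes → arrive 16:30 UTC on May 23.
Flight 2 in UTC: 00:54 + 3:30 = 04:24 on May 24.
+11 hours 40 minutes → arrive 16:04 UTC on May 24.
Flight 1 lands earlier by 23 hours 34 minutes.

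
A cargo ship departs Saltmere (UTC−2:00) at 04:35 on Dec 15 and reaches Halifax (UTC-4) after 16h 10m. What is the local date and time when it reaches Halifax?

Convert departure to UTC: 04:35 + 2:00 = 06:35 UTC on Dec 15.
Add 16 hours and 10 minutes travel time → 22:45 UTC.
Halifax is UTC−4:00, so local arrival = 22:45 − 4:00 = 18:45 on Dec 15.

18:45 on Dec 15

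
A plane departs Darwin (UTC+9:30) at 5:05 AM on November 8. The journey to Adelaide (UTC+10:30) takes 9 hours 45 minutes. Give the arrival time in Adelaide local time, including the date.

3:50 PM on November 8

Convert departure to UTC: 5:05 AM − 9:30 = 7:35 PM UTC on Nov 7.
Add 9 hours and 45 minutes travel time → 5:20 AM UTC (Nov 8).
Adelaide is UTC+10:30, so local arrival = 5:20 AM + 10:30 = 3:50 PM on Nov 8.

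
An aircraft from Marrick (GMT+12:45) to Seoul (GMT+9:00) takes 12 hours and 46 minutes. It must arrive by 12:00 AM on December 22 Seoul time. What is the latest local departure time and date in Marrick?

2:59 PM on December 21

Target arrival in UTC: 12:00 AM − 9:00 = 3:00 PM on Dec 21.
Subtract 12 hours 46 minutes → departure 2:14 AM UTC on Dec 21.
Marrick is UTC+12:45: 2:14 AM + 12:45 = 2:59 PM on Dec 21.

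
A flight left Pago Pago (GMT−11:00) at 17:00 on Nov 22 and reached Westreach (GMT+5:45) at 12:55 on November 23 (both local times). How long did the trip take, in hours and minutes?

3 hours 10 minutes

Departure in UTC: 17:00 + 11:00 = 04:00 on Nov 23.
Arrival in UTC: 12:55 − 5:45 = 07:10 on Nov 23.
Elapsed = 07:10 − 04:00 = 3 hours 10 minutes.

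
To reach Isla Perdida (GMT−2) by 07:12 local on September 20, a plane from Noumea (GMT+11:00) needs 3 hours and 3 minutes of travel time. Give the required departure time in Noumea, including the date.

Target arrival in UTC: 07:12 + 2:00 = 09:12 on Sep 20.
Subtract 3 hours and 3 minutes → departure 06:09 UTC on Sep 20.
Noumea is UTC+11:00: 06:09 + 11:00 = 17:09 on Sep 20.

17:09 on September 20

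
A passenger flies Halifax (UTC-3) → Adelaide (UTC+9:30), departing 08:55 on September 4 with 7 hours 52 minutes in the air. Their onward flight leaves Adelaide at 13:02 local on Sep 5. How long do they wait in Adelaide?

7 hours 45 minutes

Convert departure to UTC: 08:55 + 3:00 = 11:55 UTC on Sep 4.
Add 7 hours and 52 minutes flight time → 19:47 UTC.
Adelaide is UTC+9:30, so local arrival = 19:47 + 9:30 = 05:17 on Sep 5.
Layover = 13:02 − 05:17 = 7 hours 45 minutes.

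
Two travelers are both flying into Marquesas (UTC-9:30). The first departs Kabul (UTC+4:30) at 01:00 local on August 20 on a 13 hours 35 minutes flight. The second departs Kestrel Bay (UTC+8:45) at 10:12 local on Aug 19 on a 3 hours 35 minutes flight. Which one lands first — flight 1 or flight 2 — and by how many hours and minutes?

the second, by 29 hours 3 minutes

Flight 1 in UTC: 01:00 − 4:30 = 20:30 on Aug 19.
+13 hours 35 minutes → arrive 10:05 UTC on Aug 20.
Flight 2 in UTC: 10:12 − 8:45 = 01:27 on Aug 19.
+3 hours and 35 minutes → arrive 05:02 UTC on Aug 19.
Flight 2 lands earlier by 29 hours 3 minutes.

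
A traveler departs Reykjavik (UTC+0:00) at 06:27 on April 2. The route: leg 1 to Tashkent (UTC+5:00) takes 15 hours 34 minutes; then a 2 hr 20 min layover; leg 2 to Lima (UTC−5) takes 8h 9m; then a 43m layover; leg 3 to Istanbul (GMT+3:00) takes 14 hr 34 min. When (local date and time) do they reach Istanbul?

02:47 on Apr 4

Reykjavik is at UTC+0, so departure is already 06:27 UTC on Apr 2.
Add 15 hours 34 minutes leg 1 → 22:01 UTC.
Add 2 hours and 20 minutes layover in Tashkent → 00:21 UTC (Apr 3).
Add 8 hours 9 minutes leg 2 → 08:30 UTC.
Add 43 minutes layover in Lima → 09:13 UTC.
Add 14 hours 34 minutes leg 3 → 23:47 UTC.
Istanbul is UTC+3:00, so local arrival = 23:47 + 3:00 = 02:47 on Apr 4.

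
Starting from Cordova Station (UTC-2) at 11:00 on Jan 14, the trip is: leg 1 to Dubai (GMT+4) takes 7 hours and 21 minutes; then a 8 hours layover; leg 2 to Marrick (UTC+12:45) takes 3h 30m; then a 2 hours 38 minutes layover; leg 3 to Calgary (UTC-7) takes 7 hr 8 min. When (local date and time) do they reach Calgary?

Convert departure to UTC: 11:00 + 2:00 = 13:00 UTC on Jan 14.
Add 7 hours 21 minutes leg 1 → 20:21 UTC.
Add 8 hours layover in Dubai → 04:21 UTC (Jan 15).
Add 3 hours 30 minutes leg 2 → 07:51 UTC.
Add 2 hours and 38 minutes layover in Marrick → 10:29 UTC.
Add 7 hours 8 minutes leg 3 → 17:37 UTC.
Calgary is UTC−7:00, so local arrival = 17:37 − 7:00 = 10:37 on Jan 15.

10:37 on Jan 15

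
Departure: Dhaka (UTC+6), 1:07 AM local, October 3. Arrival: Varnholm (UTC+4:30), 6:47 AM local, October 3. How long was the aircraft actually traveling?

7 hours 10 minutes

Departure in UTC: 1:07 AM − 6:00 = 7:07 PM on Oct 2.
Arrival in UTC: 6:47 AM − 4:30 = 2:17 AM on Oct 3.
Elapsed = 2:17 AM − 7:07 PM (+1 day) = 7 hours 10 minutes.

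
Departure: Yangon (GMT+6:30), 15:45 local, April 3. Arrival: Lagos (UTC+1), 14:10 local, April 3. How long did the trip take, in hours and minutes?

Departure in UTC: 15:45 − 6:30 = 09:15 on Apr 3.
Arrival in UTC: 14:10 − 1:00 = 13:10 on Apr 3.
Elapsed = 13:10 − 09:15 = 3 hours 55 minutes.

3 hours 55 minutes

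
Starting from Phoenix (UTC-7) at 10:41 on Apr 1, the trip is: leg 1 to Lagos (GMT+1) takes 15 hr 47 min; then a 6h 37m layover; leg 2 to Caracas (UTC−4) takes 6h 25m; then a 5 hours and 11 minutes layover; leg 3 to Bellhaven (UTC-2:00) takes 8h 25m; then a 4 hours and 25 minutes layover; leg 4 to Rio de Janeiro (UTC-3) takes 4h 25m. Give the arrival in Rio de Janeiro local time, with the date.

Convert departure to UTC: 10:41 + 7:00 = 17:41 UTC on Apr 1.
Add 15 hours 47 minutes leg 1 → 09:28 UTC (Apr 2).
Add 6 hours 37 minutes layover in Lagos → 16:05 UTC.
Add 6 hours and 25 minutes leg 2 → 22:30 UTC.
Add 5 hours 11 minutes layover in Caracas → 03:41 UTC (Apr 3).
Add 8 hours 25 minutes leg 3 → 12:06 UTC.
Add 4 hours and 25 minutes layover in Bellhaven → 16:31 UTC.
Add 4 hours 25 minutes leg 4 → 20:56 UTC.
Rio de Janeiro is UTC−3:00, so local arrival = 20:56 − 3:00 = 17:56 on Apr 3.

17:56 on April 3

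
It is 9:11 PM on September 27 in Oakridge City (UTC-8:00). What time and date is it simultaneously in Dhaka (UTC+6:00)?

11:11 AM on September 28

In UTC: 9:11 PM + 8:00 = 5:11 AM on Sep 28.
Dhaka is UTC+6:00: 5:11 AM + 6:00 = 11:11 AM on Sep 28.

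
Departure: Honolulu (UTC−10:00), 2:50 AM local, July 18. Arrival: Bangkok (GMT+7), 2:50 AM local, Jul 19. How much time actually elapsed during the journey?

Bangkok is 17:00 ahead of Honolulu.
Clock-face elapsed time (ignoring zones) is 24 hours.
Actual elapsed = 24 hours − 17:00 = 7 hours.

7 hours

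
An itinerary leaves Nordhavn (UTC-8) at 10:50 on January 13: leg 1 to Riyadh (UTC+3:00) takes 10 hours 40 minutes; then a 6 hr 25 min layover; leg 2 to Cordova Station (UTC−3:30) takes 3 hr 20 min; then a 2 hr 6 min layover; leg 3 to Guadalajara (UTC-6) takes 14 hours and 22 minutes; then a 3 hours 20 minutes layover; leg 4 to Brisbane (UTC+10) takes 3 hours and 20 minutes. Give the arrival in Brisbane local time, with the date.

Convert departure to UTC: 10:50 + 8:00 = 18:50 UTC on Jan 13.
Add 10 hours 40 minutes leg 1 → 05:30 UTC (Jan 14).
Add 6 hours and 25 minutes layover in Riyadh → 11:55 UTC.
Add 3 hours 20 minutes leg 2 → 15:15 UTC.
Add 2 hours and 6 minutes layover in Cordova Station → 17:21 UTC.
Add 14 hours and 22 minutes leg 3 → 07:43 UTC (Jan 15).
Add 3 hours and 20 minutes layover in Guadalajara → 11:03 UTC.
Add 3 hours 20 minutes leg 4 → 14:23 UTC.
Brisbane is UTC+10:00, so local arrival = 14:23 + 10:00 = 00:23 on Jan 16.

00:23 on January 16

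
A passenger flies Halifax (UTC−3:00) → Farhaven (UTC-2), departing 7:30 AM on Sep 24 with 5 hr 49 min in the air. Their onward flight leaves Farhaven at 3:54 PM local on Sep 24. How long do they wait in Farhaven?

1 hour 35 minutes

Convert departure to UTC: 7:30 AM + 3:00 = 10:30 AM UTC on Sep 24.
Add 5 hours 49 minutes flight time → 4:19 PM UTC.
Farhaven is UTC−2:00, so local arrival = 4:19 PM − 2:00 = 2:19 PM on Sep 24.
Layover = 3:54 PM − 2:19 PM = 1 hour 35 minutes.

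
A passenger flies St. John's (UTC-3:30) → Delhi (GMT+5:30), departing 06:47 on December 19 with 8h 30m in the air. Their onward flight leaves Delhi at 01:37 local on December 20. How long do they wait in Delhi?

Convert departure to UTC: 06:47 + 3:30 = 10:17 UTC on Dec 19.
Add 8 hours and 30 minutes flight time → 18:47 UTC.
Delhi is UTC+5:30, so local arrival = 18:47 + 5:30 = 00:17 on Dec 20.
Layover = 01:37 − 00:17 = 1 hour 20 minutes.

1 hour 20 minutes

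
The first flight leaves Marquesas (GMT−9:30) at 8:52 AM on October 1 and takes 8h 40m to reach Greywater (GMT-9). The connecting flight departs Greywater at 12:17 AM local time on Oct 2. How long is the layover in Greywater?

6 hours 15 minutes

Convert departure to UTC: 8:52 AM + 9:30 = 6:22 PM UTC on Oct 1.
Add 8 hours 40 minutes flight time → 3:02 AM UTC (Oct 2).
Greywater is UTC−9:00, so local arrival = 3:02 AM − 9:00 = 6:02 PM on Oct 1.
Layover = 12:17 AM − 6:02 PM (+1 day) = 6 hours 15 minutes.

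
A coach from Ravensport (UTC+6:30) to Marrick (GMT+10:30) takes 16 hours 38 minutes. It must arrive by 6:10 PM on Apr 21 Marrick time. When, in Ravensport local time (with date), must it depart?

9:32 PM on April 20

Target arrival in UTC: 6:10 PM − 10:30 = 7:40 AM on Apr 21.
Subtract 16 hours and 38 minutes → departure 3:02 PM UTC on Apr 20.
Ravensport is UTC+6:30: 3:02 PM + 6:30 = 9:32 PM on Apr 20.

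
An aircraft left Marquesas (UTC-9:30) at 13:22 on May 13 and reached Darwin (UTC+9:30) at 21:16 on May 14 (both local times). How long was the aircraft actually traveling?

12 hours 54 minutes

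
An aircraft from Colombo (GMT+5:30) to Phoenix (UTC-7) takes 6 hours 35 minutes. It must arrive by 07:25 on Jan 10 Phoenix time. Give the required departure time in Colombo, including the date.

13:20 on January 10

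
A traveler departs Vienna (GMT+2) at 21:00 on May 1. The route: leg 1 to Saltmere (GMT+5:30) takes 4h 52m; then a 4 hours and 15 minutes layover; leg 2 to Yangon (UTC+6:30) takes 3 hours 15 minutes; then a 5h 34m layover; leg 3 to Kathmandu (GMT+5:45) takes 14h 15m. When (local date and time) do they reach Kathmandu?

Convert departure to UTC: 21:00 − 2:00 = 19:00 UTC on May 1.
Add 4 hours 52 minutes leg 1 → 23:52 UTC.
Add 4 hours 15 minutes layover in Saltmere → 04:07 UTC (May 2).
Add 3 hours and 15 minutes leg 2 → 07:22 UTC.
Add 5 hours and 34 minutes layover in Yangon → 12:56 UTC.
Add 14 hours 15 minutes leg 3 → 03:11 UTC (May 3).
Kathmandu is UTC+5:45, so local arrival = 03:11 + 5:45 = 08:56 on May 3.

08:56 on May 3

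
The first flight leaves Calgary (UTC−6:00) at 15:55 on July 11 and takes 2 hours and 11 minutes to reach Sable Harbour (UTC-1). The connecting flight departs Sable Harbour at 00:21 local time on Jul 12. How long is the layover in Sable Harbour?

1 hour 15 minutes

Convert departure to UTC: 15:55 + 6:00 = 21:55 UTC on Jul 11.
Add 2 hours 11 minutes flight time → 00:06 UTC (Jul 12).
Sable Harbour is UTC−1:00, so local arrival = 00:06 − 1:00 = 23:06 on Jul 11.
Layover = 00:21 − 23:06 (+1 day) = 1 hour 15 minutes.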